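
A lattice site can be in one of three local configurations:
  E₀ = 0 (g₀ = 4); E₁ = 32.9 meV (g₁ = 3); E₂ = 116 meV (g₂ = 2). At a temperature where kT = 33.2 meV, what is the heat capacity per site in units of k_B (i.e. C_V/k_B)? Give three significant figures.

0.290

Eᵢ/kT = 0, 0.99096, 3.4940.
Z = Σ gᵢe^(−Eᵢ/kT) = 4·e^(−0) + 3·e^(−0.99096) + 2·e^(−3.4940) = 4.0000 + 1.1137 + 0.060758 = 5.1745.
⟨E⟩ = 8.4431 meV, ⟨E²⟩ = 390.96 meV².
C_V/k_B = (⟨E²⟩ − ⟨E⟩²)/(kT)² = (390.96 − 71.286)/1102.2 = 0.290.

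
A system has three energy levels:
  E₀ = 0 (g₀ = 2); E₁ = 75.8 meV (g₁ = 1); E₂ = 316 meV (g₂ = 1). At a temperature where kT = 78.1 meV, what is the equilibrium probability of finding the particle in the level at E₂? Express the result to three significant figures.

0.00730

Eᵢ/kT = 0, 0.97055, 4.0461.
Z = Σ gᵢe^(−Eᵢ/kT) = 2·e^(−0) + 1·e^(−0.97055) + 1·e^(−4.0461) = 2.0000 + 0.37887 + 0.017490 = 2.3964.
P₂ = g₂ e^(−E₂/kT) / Z = 0.017490/2.3964 = 0.00730.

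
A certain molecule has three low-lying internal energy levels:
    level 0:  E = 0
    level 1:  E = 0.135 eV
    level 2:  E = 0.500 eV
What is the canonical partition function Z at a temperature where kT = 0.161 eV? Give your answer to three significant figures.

Z = 1.48

Eᵢ/kT = 0, 0.83851, 3.1056.
Z = Σ e^(−Eᵢ/kT) = e^(−0) + e^(−0.83851) + e^(−3.1056) = 1.0000 + 0.43235 + 0.044798 = 1.4771.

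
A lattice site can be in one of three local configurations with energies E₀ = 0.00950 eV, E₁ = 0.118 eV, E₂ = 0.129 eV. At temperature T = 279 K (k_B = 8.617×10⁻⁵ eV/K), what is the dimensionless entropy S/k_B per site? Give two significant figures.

k_BT = 8.617×10⁻⁵ × 279 K = 0.02404 eV.
Eᵢ/kT = 0.3952, 4.908, 5.366.
Z = Σ e^(−Eᵢ/kT) = e^(−0.3952) + e^(−4.908) + e^(−5.366) = 0.6735 + 0.007387 + 0.004673 = 0.6856.
⟨E⟩ = Σ EᵢPᵢ = 0.01148 eV.
S/k_B = ln Z + ⟨E⟩/kT = ln(0.6856) + 0.01148/0.02404 = -0.3775 + 0.4775 = 0.10.

0.10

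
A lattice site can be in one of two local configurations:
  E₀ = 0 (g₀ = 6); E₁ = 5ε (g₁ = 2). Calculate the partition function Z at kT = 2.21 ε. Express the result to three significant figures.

Eᵢ/kT = 0, 2.2624.
Z = Σ gᵢe^(−Eᵢ/kT) = 6·e^(−0) + 2·e^(−2.2624) = 6.0000 + 0.20820 = 6.2082.

Z = 6.21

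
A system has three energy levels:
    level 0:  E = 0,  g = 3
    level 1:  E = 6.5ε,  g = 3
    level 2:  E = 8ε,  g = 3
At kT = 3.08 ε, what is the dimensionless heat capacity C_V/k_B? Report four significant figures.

0.7305

Eᵢ/kT = 0, 2.11039, 2.59740.
Z = Σ gᵢe^(−Eᵢ/kT) = 3·e^(−0) + 3·e^(−2.11039) + 3·e^(−2.59740) = 3.00000 + 0.363572 + 0.223401 = 3.58697.
⟨E⟩ = 1.15708 ε, ⟨E²⟩ = 8.26842 ε².
C_V/k_B = (⟨E²⟩ − ⟨E⟩²)/(kT)² = (8.26842 − 1.33883)/9.48640 = 0.7305.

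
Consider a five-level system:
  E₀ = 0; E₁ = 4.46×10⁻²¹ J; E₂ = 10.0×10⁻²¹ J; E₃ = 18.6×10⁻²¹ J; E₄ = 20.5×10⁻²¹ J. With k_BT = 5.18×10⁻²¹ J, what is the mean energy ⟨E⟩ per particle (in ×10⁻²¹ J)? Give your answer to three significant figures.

Eᵢ/kT = 0, 0.86100, 1.9305, 3.5907, 3.9575.
Z = Σ e^(−Eᵢ/kT) = e^(−0) + e^(−0.86100) + e^(−1.9305) + e^(−3.5907) + e^(−3.9575) = 1.0000 + 0.42274 + 0.14508 + 0.027579 + 0.019111 = 1.6145.
⟨E⟩ = Σ Eᵢ e^(−Eᵢ/kT) / Z = (0·1.0000 + 4.46·0.42274 + 10.0·0.14508 + 18.6·0.027579 + 20.5·0.019111) / 1.6145 = 2.63 ×10⁻²¹ J.

2.63 ×10⁻²¹ J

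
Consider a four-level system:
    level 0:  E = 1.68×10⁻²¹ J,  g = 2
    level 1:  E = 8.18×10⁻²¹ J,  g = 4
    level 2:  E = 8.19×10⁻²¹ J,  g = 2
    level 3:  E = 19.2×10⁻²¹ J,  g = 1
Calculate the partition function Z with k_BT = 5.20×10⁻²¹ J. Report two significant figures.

Eᵢ/kT = 0.3231, 1.573, 1.575, 3.692.
Z = Σ gᵢe^(−Eᵢ/kT) = 2·e^(−0.3231) + 4·e^(−1.573) + 2·e^(−1.575) + 1·e^(−3.692) = 1.448 + 0.8297 + 0.4140 + 0.02492 = 2.717.

Z = 2.7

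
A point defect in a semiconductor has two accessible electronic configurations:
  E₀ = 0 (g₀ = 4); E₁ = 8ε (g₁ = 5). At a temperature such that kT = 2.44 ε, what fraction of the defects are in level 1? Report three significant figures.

0.0450

Eᵢ/kT = 0, 3.2787.
Z = Σ gᵢe^(−Eᵢ/kT) = 4·e^(−0) + 5·e^(−3.2787) = 4.0000 + 0.18839 = 4.1884.
P₁ = g₁ e^(−E₁/kT) / Z = 0.18839/4.1884 = 0.0450.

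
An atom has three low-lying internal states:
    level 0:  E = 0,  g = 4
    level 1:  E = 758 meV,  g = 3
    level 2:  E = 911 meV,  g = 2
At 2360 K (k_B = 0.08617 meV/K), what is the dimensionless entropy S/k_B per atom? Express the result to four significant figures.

k_BT = 0.08617 × 2360 K = 203.361 meV.
Eᵢ/kT = 0, 3.72736, 4.47972.
Z = Σ gᵢe^(−Eᵢ/kT) = 4·e^(−0) + 3·e^(−3.72736) + 2·e^(−4.47972) = 4.00000 + 0.0721688 + 0.0226732 = 4.09484.
⟨E⟩ = Σ EᵢPᵢ = 18.4035 meV.
S/k_B = ln Z + ⟨E⟩/kT = ln(4.09484) + 18.4035/203.361 = 1.40973 + 0.0904967 = 1.500.

1.500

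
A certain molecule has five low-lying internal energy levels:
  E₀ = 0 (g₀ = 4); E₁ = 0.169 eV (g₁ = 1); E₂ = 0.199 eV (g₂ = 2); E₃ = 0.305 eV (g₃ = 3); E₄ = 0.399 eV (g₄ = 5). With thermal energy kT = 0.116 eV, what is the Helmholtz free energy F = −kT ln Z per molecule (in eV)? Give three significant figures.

-0.186 eV

Eᵢ/kT = 0, 1.4569, 1.7155, 2.6293, 3.4397.
Z = Σ gᵢe^(−Eᵢ/kT) = 4·e^(−0) + 1·e^(−1.4569) + 2·e^(−1.7155) + 3·e^(−2.6293) + 5·e^(−3.4397) = 4.0000 + 0.23296 + 0.35975 + 0.21639 + 0.16037 = 4.9695.
F = −kT ln Z = −0.116 × ln(4.9695) = −0.116 × 1.6033 = -0.186 eV.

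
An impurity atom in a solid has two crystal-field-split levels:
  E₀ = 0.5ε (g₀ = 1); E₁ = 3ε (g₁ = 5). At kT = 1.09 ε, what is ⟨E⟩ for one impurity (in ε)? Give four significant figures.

Eᵢ/kT = 0.458716, 2.75229.
Z = Σ gᵢe^(−Eᵢ/kT) = 1·e^(−0.458716) + 5·e^(−2.75229) = 0.632095 + 0.318908 = 0.951003.
⟨E⟩ = Σ Eᵢ gᵢe^(−Eᵢ/kT) / Z = (0.5·0.632095 + 3·0.318908) / 0.951003 = 1.338 ε.

1.338 ε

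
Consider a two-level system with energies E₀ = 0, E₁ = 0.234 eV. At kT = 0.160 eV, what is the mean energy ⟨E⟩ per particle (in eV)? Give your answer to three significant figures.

Eᵢ/kT = 0, 1.4625.
Z = Σ e^(−Eᵢ/kT) = e^(−0) + e^(−1.4625) = 1.0000 + 0.23166 = 1.2317.
⟨E⟩ = Σ Eᵢ e^(−Eᵢ/kT) / Z = (0·1.0000 + 0.234·0.23166) / 1.2317 = 0.0440 eV.

0.0440 eV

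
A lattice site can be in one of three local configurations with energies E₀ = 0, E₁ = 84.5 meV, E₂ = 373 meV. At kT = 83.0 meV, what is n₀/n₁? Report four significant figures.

n₀/n₁ = exp[−(E₀−E₁)/kT] = exp(−(-84.5 meV)/(83.0 meV)) = exp(1.01807) = 2.768.

2.768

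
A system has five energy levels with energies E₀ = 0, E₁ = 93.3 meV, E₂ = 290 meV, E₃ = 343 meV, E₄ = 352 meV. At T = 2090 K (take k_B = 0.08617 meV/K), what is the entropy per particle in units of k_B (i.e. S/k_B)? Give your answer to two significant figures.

1.3

k_BT = 0.08617 × 2090 K = 180.1 meV.
Eᵢ/kT = 0, 0.5180, 1.610, 1.904, 1.954.
Z = Σ e^(−Eᵢ/kT) = e^(−0) + e^(−0.5180) + e^(−1.610) + e^(−1.904) + e^(−1.954) = 1.000 + 0.5957 + 0.1999 + 0.1490 + 0.1417 = 2.086.
⟨E⟩ = Σ EᵢPᵢ = 102.8 meV.
S/k_B = ln Z + ⟨E⟩/kT = ln(2.086) + 102.8/180.1 = 0.7352 + 0.5708 = 1.3.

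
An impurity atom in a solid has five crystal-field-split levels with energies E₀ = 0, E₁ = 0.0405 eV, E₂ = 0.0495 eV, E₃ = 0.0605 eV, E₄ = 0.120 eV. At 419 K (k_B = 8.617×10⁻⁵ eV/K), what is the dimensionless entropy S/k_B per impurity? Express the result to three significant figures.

k_BT = 8.617×10⁻⁵ × 419 K = 0.036105 eV.
Eᵢ/kT = 0, 1.1217, 1.3710, 1.6757, 3.3236.
Z = Σ e^(−Eᵢ/kT) = e^(−0) + e^(−1.1217) + e^(−1.3710) + e^(−1.6757) + e^(−3.3236) = 1.0000 + 0.32573 + 0.25385 + 0.18718 + 0.036023 = 1.8028.
⟨E⟩ = Σ EᵢPᵢ = 0.022967 eV.
S/k_B = ln Z + ⟨E⟩/kT = ln(1.8028) + 0.022967/0.036105 = 0.58934 + 0.63612 = 1.23.

1.23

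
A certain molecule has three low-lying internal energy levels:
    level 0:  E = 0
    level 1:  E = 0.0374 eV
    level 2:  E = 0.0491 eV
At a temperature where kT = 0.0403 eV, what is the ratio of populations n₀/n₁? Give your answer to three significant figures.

n₀/n₁ = exp[−(E₀−E₁)/kT] = exp(−(-0.0374 eV)/(0.0403 eV)) = exp(0.92804) = 2.53.

2.53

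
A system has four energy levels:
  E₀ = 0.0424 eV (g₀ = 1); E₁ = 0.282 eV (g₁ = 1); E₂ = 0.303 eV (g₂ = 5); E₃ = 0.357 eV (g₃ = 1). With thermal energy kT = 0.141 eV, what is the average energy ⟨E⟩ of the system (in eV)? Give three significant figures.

Eᵢ/kT = 0.30071, 2.0000, 2.1489, 2.5319.
Z = Σ gᵢe^(−Eᵢ/kT) = 1·e^(−0.30071) + 1·e^(−2.0000) + 5·e^(−2.1489) + 1·e^(−2.5319) = 0.74029 + 0.13534 + 0.58306 + 0.079508 = 1.5382.
⟨E⟩ = Σ Eᵢ gᵢe^(−Eᵢ/kT) / Z = (0.0424·0.74029 + 0.282·0.13534 + 0.303·0.58306 + 0.357·0.079508) / 1.5382 = 0.179 eV.

0.179 eV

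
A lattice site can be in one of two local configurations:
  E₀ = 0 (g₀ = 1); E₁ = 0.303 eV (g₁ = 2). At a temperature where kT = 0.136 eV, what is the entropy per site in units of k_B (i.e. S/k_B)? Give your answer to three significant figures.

Eᵢ/kT = 0, 2.2279.
Z = Σ gᵢe^(−Eᵢ/kT) = 1·e^(−0) + 2·e^(−2.2279) = 1.0000 + 0.21551 = 1.2155.
⟨E⟩ = Σ EᵢPᵢ = 0.053722 eV.
S/k_B = ln Z + ⟨E⟩/kT = ln(1.2155) + 0.053722/0.136 = 0.19516 + 0.39501 = 0.590.

0.590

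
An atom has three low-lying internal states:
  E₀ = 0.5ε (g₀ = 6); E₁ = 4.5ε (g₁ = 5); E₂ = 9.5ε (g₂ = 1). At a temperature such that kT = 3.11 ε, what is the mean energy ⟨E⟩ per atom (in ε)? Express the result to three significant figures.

Eᵢ/kT = 0.16077, 1.4469, 3.0547.
Z = Σ gᵢe^(−Eᵢ/kT) = 6·e^(−0.16077) + 5·e^(−1.4469) + 1·e^(−3.0547) = 5.1089 + 1.1765 + 0.047137 = 6.3325.
⟨E⟩ = Σ Eᵢ gᵢe^(−Eᵢ/kT) / Z = (0.5·5.1089 + 4.5·1.1765 + 9.5·0.047137) / 6.3325 = 1.31 ε.

1.31 ε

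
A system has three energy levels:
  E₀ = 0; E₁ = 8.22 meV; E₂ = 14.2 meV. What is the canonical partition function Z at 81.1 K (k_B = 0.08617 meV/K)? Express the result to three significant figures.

Z = 1.44

k_BT = 0.08617 × 81.1 K = 6.9884 meV.
Eᵢ/kT = 0, 1.1762, 2.0319.
Z = Σ e^(−Eᵢ/kT) = e^(−0) + e^(−1.1762) + e^(−2.0319) = 1.0000 + 0.30845 + 0.13109 = 1.4395.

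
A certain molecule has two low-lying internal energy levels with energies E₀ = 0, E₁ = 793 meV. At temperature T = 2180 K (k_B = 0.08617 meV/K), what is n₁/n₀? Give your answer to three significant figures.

0.0147

k_BT = 0.08617 × 2180 K = 187.85 meV.
n₁/n₀ = exp[−(E₁−E₀)/kT] = exp(−(793 meV)/(187.85 meV)) = exp(-4.2215) = 0.0147.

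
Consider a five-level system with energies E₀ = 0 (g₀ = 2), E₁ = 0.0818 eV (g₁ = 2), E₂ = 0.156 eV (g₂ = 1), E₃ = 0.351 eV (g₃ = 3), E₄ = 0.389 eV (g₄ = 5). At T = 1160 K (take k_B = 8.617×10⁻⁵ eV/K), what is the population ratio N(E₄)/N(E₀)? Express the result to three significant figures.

0.0510

k_BT = 8.617×10⁻⁵ × 1160 K = 0.099957 eV.
n₄/n₀ = (g₄/g₀) exp[−(E₄−E₀)/kT] = (5/2) × exp(−(0.389 eV)/(0.099957 eV)) = (5/2) × exp(-3.8917) = 0.0510.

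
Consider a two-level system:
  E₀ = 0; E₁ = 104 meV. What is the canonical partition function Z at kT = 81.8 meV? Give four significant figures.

Eᵢ/kT = 0, 1.27139.
Z = Σ e^(−Eᵢ/kT) = e^(−0) + e^(−1.27139) = 1.00000 + 0.280442 = 1.28044.

Z = 1.280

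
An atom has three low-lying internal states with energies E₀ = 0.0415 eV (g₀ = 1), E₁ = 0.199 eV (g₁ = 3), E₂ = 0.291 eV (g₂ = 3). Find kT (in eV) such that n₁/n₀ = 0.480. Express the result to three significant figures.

0.0859 eV

n₁/n₀ = (g₁/g₀) exp[−(E₁−E₀)/kT] = 0.480.
⇒ (E₁−E₀)/kT = ln((3/1)/0.480) = ln(6.2500) = 1.8326.
kT = 0.1575 eV / 1.8326 = 0.0859 eV.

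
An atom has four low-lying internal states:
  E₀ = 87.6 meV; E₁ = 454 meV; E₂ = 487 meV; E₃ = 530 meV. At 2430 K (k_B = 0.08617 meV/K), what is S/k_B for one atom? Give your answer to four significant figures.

0.9508

k_BT = 0.08617 × 2430 K = 209.393 meV.
Eᵢ/kT = 0.418352, 2.16817, 2.32577, 2.53113.
Z = Σ e^(−Eᵢ/kT) = e^(−0.418352) + e^(−2.16817) + e^(−2.32577) + e^(−2.53113) = 0.658131 + 0.114387 + 0.0977082 + 0.0795691 = 0.949795.
⟨E⟩ = Σ EᵢPᵢ = 209.876 meV.
S/k_B = ln Z + ⟨E⟩/kT = ln(0.949795) + 209.876/209.393 = -0.0515091 + 1.00231 = 0.9508.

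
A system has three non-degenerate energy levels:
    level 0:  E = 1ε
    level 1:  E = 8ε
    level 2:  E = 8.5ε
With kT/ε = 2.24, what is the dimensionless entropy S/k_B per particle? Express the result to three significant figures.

Eᵢ/kT = 0.44643, 3.5714, 3.7946.
Z = Σ e^(−Eᵢ/kT) = e^(−0.44643) + e^(−3.5714) + e^(−3.7946) = 0.63991 + 0.028116 + 0.022492 = 0.69052.
⟨E⟩ = Σ EᵢPᵢ = 1.5293 ε.
S/k_B = ln Z + ⟨E⟩/kT = ln(0.69052) + 1.5293/2.24 = -0.37031 + 0.68272 = 0.312.

0.312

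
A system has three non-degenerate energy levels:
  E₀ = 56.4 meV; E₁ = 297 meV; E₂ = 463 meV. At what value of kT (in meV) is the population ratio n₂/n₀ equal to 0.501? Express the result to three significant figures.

n₂/n₀ = exp[−(E₂−E₀)/kT] = 0.501.
⇒ (E₂−E₀)/kT = ln(1/0.501) = ln(1.9960) = 0.69115.
kT = 406.6 meV / 0.69115 = 588 meV.

588 meV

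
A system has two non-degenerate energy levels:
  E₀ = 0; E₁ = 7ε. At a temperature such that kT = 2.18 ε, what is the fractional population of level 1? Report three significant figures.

Eᵢ/kT = 0, 3.2110.
Z = Σ e^(−Eᵢ/kT) = e^(−0) + e^(−3.2110) = 1.0000 + 0.040316 = 1.0403.
P₁ = e^(−E₁/kT) / Z = 0.040316/1.0403 = 0.0388.

0.0388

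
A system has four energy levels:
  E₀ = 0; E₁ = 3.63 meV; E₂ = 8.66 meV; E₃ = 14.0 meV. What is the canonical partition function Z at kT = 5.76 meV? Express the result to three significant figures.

Z = 1.84

Eᵢ/kT = 0, 0.63021, 1.5035, 2.4306.
Z = Σ e^(−Eᵢ/kT) = e^(−0) + e^(−0.63021) + e^(−1.5035) + e^(−2.4306) = 1.0000 + 0.53248 + 0.22235 + 0.087984 = 1.8428.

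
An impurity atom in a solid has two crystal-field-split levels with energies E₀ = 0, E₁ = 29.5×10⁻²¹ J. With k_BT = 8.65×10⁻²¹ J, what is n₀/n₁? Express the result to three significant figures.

n₀/n₁ = exp[−(E₀−E₁)/kT] = exp(−(-29.5 ×10⁻²¹ J)/(8.65 ×10⁻²¹ J)) = exp(3.4104) = 30.3.

30.3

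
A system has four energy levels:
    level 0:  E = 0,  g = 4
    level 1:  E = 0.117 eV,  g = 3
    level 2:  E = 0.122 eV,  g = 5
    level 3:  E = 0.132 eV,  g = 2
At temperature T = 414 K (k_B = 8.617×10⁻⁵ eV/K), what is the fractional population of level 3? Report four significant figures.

k_BT = 8.617×10⁻⁵ × 414 K = 0.0356744 eV.
Eᵢ/kT = 0, 3.27966, 3.41982, 3.70013.
Z = Σ gᵢe^(−Eᵢ/kT) = 4·e^(−0) + 3·e^(−3.27966) + 5·e^(−3.41982) + 2·e^(−3.70013) = 4.00000 + 0.112923 + 0.163592 + 0.0494406 = 4.32596.
P₃ = g₃ e^(−E₃/kT) / Z = 0.0494406/4.32596 = 0.01143.

0.01143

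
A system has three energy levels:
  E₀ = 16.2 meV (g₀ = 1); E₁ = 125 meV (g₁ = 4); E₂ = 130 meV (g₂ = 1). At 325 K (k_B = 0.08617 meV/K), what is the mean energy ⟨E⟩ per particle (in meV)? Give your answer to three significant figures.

k_BT = 0.08617 × 325 K = 28.005 meV.
Eᵢ/kT = 0.57847, 4.4635, 4.6420.
Z = Σ gᵢe^(−Eᵢ/kT) = 1·e^(−0.57847) + 4·e^(−4.4635) + 1·e^(−4.6420) = 0.56076 + 0.046088 + 0.0096384 = 0.61649.
⟨E⟩ = Σ Eᵢ gᵢe^(−Eᵢ/kT) / Z = (16.2·0.56076 + 125·0.046088 + 130·0.0096384) / 0.61649 = 26.1 meV.

26.1 meV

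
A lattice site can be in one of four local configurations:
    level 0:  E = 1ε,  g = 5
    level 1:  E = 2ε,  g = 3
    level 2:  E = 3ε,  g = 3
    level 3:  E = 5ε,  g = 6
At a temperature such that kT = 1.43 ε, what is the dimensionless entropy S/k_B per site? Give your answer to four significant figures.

2.436

Eᵢ/kT = 0.699301, 1.39860, 2.09790, 3.49650.
Z = Σ gᵢe^(−Eᵢ/kT) = 5·e^(−0.699301) + 3·e^(−1.39860) + 3·e^(−2.09790) + 6·e^(−3.49650) = 2.48466 + 0.740827 + 0.368142 + 0.181820 = 3.77545.
⟨E⟩ = Σ EᵢPᵢ = 1.58387 ε.
S/k_B = ln Z + ⟨E⟩/kT = ln(3.77545) + 1.58387/1.43 = 1.32852 + 1.10760 = 2.436.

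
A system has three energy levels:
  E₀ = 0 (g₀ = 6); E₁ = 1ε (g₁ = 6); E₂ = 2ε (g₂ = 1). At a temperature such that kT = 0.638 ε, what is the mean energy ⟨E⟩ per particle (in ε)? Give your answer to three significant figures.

0.183 ε

Eᵢ/kT = 0, 1.5674, 3.1348.
Z = Σ gᵢe^(−Eᵢ/kT) = 6·e^(−0) + 6·e^(−1.5674) + 1·e^(−3.1348) = 6.0000 + 1.2515 + 0.043508 = 7.2950.
⟨E⟩ = Σ Eᵢ gᵢe^(−Eᵢ/kT) / Z = (0·6.0000 + 1·1.2515 + 2·0.043508) / 7.2950 = 0.183 ε.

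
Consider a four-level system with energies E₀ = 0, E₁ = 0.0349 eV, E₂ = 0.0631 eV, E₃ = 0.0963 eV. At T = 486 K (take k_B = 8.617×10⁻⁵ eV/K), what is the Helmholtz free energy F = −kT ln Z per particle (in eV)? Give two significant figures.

-0.024 eV

k_BT = 8.617×10⁻⁵ × 486 K = 0.04188 eV.
Eᵢ/kT = 0, 0.8333, 1.507, 2.299.
Z = Σ e^(−Eᵢ/kT) = e^(−0) + e^(−0.8333) + e^(−1.507) + e^(−2.299) = 1.000 + 0.4346 + 0.2216 + 0.1004 = 1.757.
F = −kT ln Z = −0.04188 × ln(1.757) = −0.04188 × 0.5636 = -0.024 eV.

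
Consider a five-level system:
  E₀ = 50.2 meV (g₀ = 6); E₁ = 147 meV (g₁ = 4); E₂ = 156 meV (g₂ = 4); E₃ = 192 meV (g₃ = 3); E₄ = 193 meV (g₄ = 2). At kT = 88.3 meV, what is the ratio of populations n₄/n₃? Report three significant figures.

n₄/n₃ = (g₄/g₃) exp[−(E₄−E₃)/kT] = (2/3) × exp(−(1 meV)/(88.3 meV)) = (2/3) × exp(-0.011325) = 0.659.

0.659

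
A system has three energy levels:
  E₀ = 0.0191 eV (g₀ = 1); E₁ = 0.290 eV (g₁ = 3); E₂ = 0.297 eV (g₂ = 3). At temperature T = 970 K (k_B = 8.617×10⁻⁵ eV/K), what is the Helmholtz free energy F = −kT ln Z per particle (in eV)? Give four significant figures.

k_BT = 8.617×10⁻⁵ × 970 K = 0.0835849 eV.
Eᵢ/kT = 0.228510, 3.46953, 3.55327.
Z = Σ gᵢe^(−Eᵢ/kT) = 1·e^(−0.228510) + 3·e^(−3.46953) + 3·e^(−3.55327) = 0.795718 + 0.0933950 + 0.0858926 = 0.975006.
F = −kT ln Z = −0.0835849 × ln(0.975006) = −0.0835849 × -0.0253117 = 0.002116 eV.

0.002116 eV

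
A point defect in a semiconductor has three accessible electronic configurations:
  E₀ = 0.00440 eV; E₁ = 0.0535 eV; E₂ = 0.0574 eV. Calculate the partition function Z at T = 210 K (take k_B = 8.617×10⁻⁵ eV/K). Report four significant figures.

k_BT = 8.617×10⁻⁵ × 210 K = 0.0180957 eV.
Eᵢ/kT = 0.243152, 2.95650, 3.17202.
Z = Σ e^(−Eᵢ/kT) = e^(−0.243152) + e^(−2.95650) + e^(−3.17202) = 0.784152 + 0.0520006 + 0.0419188 = 0.878071.

Z = 0.8781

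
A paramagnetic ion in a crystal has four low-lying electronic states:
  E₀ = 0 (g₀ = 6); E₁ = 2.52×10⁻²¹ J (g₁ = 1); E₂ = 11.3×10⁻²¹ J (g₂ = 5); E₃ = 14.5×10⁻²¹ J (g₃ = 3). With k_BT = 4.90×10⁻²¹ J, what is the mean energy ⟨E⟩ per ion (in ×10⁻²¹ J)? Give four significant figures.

Eᵢ/kT = 0, 0.514286, 2.30612, 2.95918.
Z = Σ gᵢe^(−Eᵢ/kT) = 6·e^(−0) + 1·e^(−0.514286) + 5·e^(−2.30612) + 3·e^(−2.95918) = 6.00000 + 0.597927 + 0.498236 + 0.155584 = 7.25175.
⟨E⟩ = Σ Eᵢ gᵢe^(−Eᵢ/kT) / Z = (0·6.00000 + 2.52·0.597927 + 11.3·0.498236 + 14.5·0.155584) / 7.25175 = 1.295 ×10⁻²¹ J.

1.295 ×10⁻²¹ J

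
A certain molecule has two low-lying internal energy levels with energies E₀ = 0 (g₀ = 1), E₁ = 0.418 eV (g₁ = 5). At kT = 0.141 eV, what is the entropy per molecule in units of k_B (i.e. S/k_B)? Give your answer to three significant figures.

0.837

Eᵢ/kT = 0, 2.9645.
Z = Σ gᵢe^(−Eᵢ/kT) = 1·e^(−0) + 5·e^(−2.9645) = 1.0000 + 0.25793 = 1.2579.
⟨E⟩ = Σ EᵢPᵢ = 0.085710 eV.
S/k_B = ln Z + ⟨E⟩/kT = ln(1.2579) + 0.085710/0.141 = 0.22944 + 0.60787 = 0.837.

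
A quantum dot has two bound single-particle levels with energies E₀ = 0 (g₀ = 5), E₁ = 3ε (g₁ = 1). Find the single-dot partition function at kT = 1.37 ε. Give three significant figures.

Z = 5.11

Eᵢ/kT = 0, 2.1898.
Z = Σ gᵢe^(−Eᵢ/kT) = 5·e^(−0) + 1·e^(−2.1898) = 5.0000 + 0.11194 = 5.1119.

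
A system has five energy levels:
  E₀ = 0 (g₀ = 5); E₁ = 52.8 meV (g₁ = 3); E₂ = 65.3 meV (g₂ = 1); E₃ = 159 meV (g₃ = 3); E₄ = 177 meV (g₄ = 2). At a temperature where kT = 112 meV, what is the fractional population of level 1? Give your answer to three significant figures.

Eᵢ/kT = 0, 0.47143, 0.58304, 1.4196, 1.5804.
Z = Σ gᵢe^(−Eᵢ/kT) = 5·e^(−0) + 3·e^(−0.47143) + 1·e^(−0.58304) + 3·e^(−1.4196) + 2·e^(−1.5804) = 5.0000 + 1.8723 + 0.55820 + 0.72543 + 0.41179 = 8.5677.
P₁ = g₁ e^(−E₁/kT) / Z = 1.8723/8.5677 = 0.219.

0.219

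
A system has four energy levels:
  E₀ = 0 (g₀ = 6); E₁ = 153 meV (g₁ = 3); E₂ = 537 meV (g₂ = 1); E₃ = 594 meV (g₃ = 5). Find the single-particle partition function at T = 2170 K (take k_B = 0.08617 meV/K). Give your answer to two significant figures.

Z = 7.6

k_BT = 0.08617 × 2170 K = 187.0 meV.
Eᵢ/kT = 0, 0.8182, 2.872, 3.176.
Z = Σ gᵢe^(−Eᵢ/kT) = 6·e^(−0) + 3·e^(−0.8182) + 1·e^(−2.872) + 5·e^(−3.176) = 6.000 + 1.324 + 0.05659 + 0.2088 = 7.589.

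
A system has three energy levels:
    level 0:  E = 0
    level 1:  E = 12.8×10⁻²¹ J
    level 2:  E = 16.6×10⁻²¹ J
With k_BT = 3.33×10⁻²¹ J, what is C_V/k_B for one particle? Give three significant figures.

Eᵢ/kT = 0, 3.8438, 4.9850.
Z = Σ e^(−Eᵢ/kT) = e^(−0) + e^(−3.8438) + e^(−4.9850) = 1.0000 + 0.021412 + 0.0068398 = 1.0283.
⟨E⟩ = 0.37695, ⟨E²⟩ = 5.2445.
C_V/k_B = (⟨E²⟩ − ⟨E⟩²)/(kT)² = (5.2445 − 0.14209)/11.089 = 0.460.

0.460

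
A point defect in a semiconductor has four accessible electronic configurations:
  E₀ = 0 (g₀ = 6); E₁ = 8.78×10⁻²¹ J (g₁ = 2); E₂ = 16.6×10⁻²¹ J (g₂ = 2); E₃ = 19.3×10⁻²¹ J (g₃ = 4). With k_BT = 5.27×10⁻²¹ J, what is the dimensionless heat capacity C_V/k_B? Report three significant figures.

Eᵢ/kT = 0, 1.6660, 3.1499, 3.6622.
Z = Σ gᵢe^(−Eᵢ/kT) = 6·e^(−0) + 2·e^(−1.6660) + 2·e^(−3.1499) + 4·e^(−3.6622) = 6.0000 + 0.37800 + 0.085713 + 0.10270 = 6.5664.
⟨E⟩ = 1.0240, ⟨E²⟩ = 13.860.
C_V/k_B = (⟨E²⟩ − ⟨E⟩²)/(kT)² = (13.860 − 1.0486)/27.773 = 0.461.

0.461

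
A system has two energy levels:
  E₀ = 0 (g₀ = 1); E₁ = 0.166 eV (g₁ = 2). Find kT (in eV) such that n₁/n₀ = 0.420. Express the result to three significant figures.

0.106 eV

n₁/n₀ = (g₁/g₀) exp[−(E₁−E₀)/kT] = 0.420.
⇒ (E₁−E₀)/kT = ln((2/1)/0.420) = ln(4.7619) = 1.5606.
kT = 0.166 eV / 1.5606 = 0.106 eV.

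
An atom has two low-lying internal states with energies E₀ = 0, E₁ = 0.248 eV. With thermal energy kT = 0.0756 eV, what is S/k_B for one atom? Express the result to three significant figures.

0.156

Eᵢ/kT = 0, 3.2804.
Z = Σ e^(−Eᵢ/kT) = e^(−0) + e^(−3.2804) = 1.0000 + 0.037613 = 1.0376.
⟨E⟩ = Σ EᵢPᵢ = 0.0089900 eV.
S/k_B = ln Z + ⟨E⟩/kT = ln(1.0376) + 0.0089900/0.0756 = 0.036910 + 0.11892 = 0.156.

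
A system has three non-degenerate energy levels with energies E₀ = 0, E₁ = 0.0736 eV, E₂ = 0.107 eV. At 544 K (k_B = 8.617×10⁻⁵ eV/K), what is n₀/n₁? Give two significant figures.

4.8

k_BT = 8.617×10⁻⁵ × 544 K = 0.04688 eV.
n₀/n₁ = exp[−(E₀−E₁)/kT] = exp(−(-0.0736 eV)/(0.04688 eV)) = exp(1.570) = 4.8.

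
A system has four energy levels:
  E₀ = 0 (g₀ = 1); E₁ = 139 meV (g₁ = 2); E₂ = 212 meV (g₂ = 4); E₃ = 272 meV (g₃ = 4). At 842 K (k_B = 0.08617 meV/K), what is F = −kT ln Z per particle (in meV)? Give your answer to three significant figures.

-34.3 meV

k_BT = 0.08617 × 842 K = 72.555 meV.
Eᵢ/kT = 0, 1.9158, 2.9219, 3.7489.
Z = Σ gᵢe^(−Eᵢ/kT) = 1·e^(−0) + 2·e^(−1.9158) + 4·e^(−2.9219) + 4·e^(−3.7489) = 1.0000 + 0.29445 + 0.21533 + 0.094175 = 1.6040.
F = −kT ln Z = −72.555 × ln(1.6040) = −72.555 × 0.47250 = -34.3 meV.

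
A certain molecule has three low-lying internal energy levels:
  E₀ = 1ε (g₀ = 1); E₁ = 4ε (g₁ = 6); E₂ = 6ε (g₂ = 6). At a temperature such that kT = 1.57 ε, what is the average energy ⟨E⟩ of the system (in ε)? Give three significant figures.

Eᵢ/kT = 0.63694, 2.5478, 3.8217.
Z = Σ gᵢe^(−Eᵢ/kT) = 1·e^(−0.63694) + 6·e^(−2.5478) + 6·e^(−3.8217) = 0.52891 + 0.46952 + 0.13134 = 1.1298.
⟨E⟩ = Σ Eᵢ gᵢe^(−Eᵢ/kT) / Z = (1·0.52891 + 4·0.46952 + 6·0.13134) / 1.1298 = 2.83 ε.

2.83 ε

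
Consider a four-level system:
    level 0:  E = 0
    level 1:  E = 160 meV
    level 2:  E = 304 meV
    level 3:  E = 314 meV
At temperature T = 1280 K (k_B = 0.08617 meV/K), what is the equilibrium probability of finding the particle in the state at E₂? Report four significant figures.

0.04685

k_BT = 0.08617 × 1280 K = 110.298 meV.
Eᵢ/kT = 0, 1.45062, 2.75617, 2.84683.
Z = Σ e^(−Eᵢ/kT) = e^(−0) + e^(−1.45062) + e^(−2.75617) + e^(−2.84683) = 1.00000 + 0.234425 + 0.0635346 + 0.0580280 = 1.35599.
P₂ = e^(−E₂/kT) / Z = 0.0635346/1.35599 = 0.04685.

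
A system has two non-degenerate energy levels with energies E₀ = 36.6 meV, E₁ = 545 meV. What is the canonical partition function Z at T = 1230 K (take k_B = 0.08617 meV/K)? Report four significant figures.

k_BT = 0.08617 × 1230 K = 105.989 meV.
Eᵢ/kT = 0.345319, 5.14204.
Z = Σ e^(−Eᵢ/kT) = e^(−0.345319) + e^(−5.14204) = 0.707994 + 0.00584575 = 0.713840.

Z = 0.7138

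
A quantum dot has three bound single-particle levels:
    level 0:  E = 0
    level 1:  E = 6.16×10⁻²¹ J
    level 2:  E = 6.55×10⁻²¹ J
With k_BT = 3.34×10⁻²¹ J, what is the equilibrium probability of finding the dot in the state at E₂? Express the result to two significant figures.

0.11

Eᵢ/kT = 0, 1.844, 1.961.
Z = Σ e^(−Eᵢ/kT) = e^(−0) + e^(−1.844) + e^(−1.961) = 1.000 + 0.1582 + 0.1407 = 1.299.
P₂ = e^(−E₂/kT) / Z = 0.1407/1.299 = 0.11.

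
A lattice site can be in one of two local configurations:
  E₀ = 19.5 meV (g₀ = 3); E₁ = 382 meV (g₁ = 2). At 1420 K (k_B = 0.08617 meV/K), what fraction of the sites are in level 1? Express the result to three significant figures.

0.0333

k_BT = 0.08617 × 1420 K = 122.36 meV.
Eᵢ/kT = 0.15937, 3.1219.
Z = Σ gᵢe^(−Eᵢ/kT) = 3·e^(−0.15937) + 2·e^(−3.1219) = 2.5580 + 0.088147 = 2.6461.
P₁ = g₁ e^(−E₁/kT) / Z = 0.088147/2.6461 = 0.0333.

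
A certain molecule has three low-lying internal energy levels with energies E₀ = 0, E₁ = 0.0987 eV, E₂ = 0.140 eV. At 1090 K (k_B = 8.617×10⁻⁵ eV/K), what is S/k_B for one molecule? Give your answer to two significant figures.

0.90

k_BT = 8.617×10⁻⁵ × 1090 K = 0.09393 eV.
Eᵢ/kT = 0, 1.051, 1.490.
Z = Σ e^(−Eᵢ/kT) = e^(−0) + e^(−1.051) + e^(−1.490) = 1.000 + 0.3496 + 0.2254 = 1.575.
⟨E⟩ = Σ EᵢPᵢ = 0.04194 eV.
S/k_B = ln Z + ⟨E⟩/kT = ln(1.575) + 0.04194/0.09393 = 0.4543 + 0.4465 = 0.90.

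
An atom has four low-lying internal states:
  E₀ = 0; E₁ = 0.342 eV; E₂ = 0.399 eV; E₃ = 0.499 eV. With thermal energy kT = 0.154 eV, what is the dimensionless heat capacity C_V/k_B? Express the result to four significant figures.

0.9742

Eᵢ/kT = 0, 2.22078, 2.59091, 3.24026.
Z = Σ e^(−Eᵢ/kT) = e^(−0) + e^(−2.22078) + e^(−2.59091) + e^(−3.24026) = 1.00000 + 0.108524 + 0.0749518 + 0.0391537 = 1.22263.
⟨E⟩ = 0.0707971 eV, ⟨E²⟩ = 0.0281157 eV².
C_V/k_B = (⟨E²⟩ − ⟨E⟩²)/(kT)² = (0.0281157 − 0.00501223)/0.0237160 = 0.9742.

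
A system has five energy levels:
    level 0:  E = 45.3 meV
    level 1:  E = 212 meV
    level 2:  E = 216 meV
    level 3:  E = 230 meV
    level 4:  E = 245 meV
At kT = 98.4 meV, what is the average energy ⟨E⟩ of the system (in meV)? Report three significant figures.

Eᵢ/kT = 0.46037, 2.1545, 2.1951, 2.3374, 2.4898.
Z = Σ e^(−Eᵢ/kT) = e^(−0.46037) + e^(−2.1545) + e^(−2.1951) + e^(−2.3374) + e^(−2.4898) = 0.63105 + 0.11596 + 0.11135 + 0.096578 + 0.082927 = 1.0379.
⟨E⟩ = Σ Eᵢ e^(−Eᵢ/kT) / Z = (45.3·0.63105 + 212·0.11596 + 216·0.11135 + 230·0.096578 + 245·0.082927) / 1.0379 = 115 meV.

115 meV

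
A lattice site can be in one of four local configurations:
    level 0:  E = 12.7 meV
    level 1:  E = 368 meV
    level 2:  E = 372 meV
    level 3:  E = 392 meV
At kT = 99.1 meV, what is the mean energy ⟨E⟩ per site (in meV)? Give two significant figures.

Eᵢ/kT = 0.1282, 3.713, 3.754, 3.956.
Z = Σ e^(−Eᵢ/kT) = e^(−0.1282) + e^(−3.713) + e^(−3.754) + e^(−3.956) = 0.8797 + 0.02440 + 0.02342 + 0.01914 = 0.9467.
⟨E⟩ = Σ Eᵢ e^(−Eᵢ/kT) / Z = (12.7·0.8797 + 368·0.02440 + 372·0.02342 + 392·0.01914) / 0.9467 = 38 meV.

38 meV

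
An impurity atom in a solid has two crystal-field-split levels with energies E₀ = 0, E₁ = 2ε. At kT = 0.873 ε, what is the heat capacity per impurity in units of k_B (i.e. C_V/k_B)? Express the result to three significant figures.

0.438

Eᵢ/kT = 0, 2.2910.
Z = Σ e^(−Eᵢ/kT) = e^(−0) + e^(−2.2910) = 1.0000 + 0.10117 = 1.1012.
⟨E⟩ = 0.18375 ε, ⟨E²⟩ = 0.36749 ε².
C_V/k_B = (⟨E²⟩ − ⟨E⟩²)/(kT)² = (0.36749 − 0.033764)/0.76213 = 0.438.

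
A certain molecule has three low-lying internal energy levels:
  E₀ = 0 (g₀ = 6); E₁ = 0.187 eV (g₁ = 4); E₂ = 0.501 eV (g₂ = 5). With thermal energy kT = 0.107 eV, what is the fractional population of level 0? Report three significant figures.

Eᵢ/kT = 0, 1.7477, 4.6822.
Z = Σ gᵢe^(−Eᵢ/kT) = 6·e^(−0) + 4·e^(−1.7477) + 5·e^(−4.6822) = 6.0000 + 0.69670 + 0.046293 = 6.7430.
P₀ = g₀ e^(−E₀/kT) / Z = 6.0000/6.7430 = 0.890.

0.890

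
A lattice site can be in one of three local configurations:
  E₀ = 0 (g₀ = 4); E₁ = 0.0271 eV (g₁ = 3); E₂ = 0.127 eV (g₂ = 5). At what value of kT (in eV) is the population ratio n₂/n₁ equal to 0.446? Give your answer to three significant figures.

0.0758 eV

n₂/n₁ = (g₂/g₁) exp[−(E₂−E₁)/kT] = 0.446.
⇒ (E₂−E₁)/kT = ln((5/3)/0.446) = ln(3.7369) = 1.3183.
kT = 0.0999 eV / 1.3183 = 0.0758 eV.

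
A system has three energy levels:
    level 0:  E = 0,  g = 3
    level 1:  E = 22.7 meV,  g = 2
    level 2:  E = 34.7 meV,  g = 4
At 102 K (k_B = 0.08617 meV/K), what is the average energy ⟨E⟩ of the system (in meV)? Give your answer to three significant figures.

1.89 meV

k_BT = 0.08617 × 102 K = 8.7893 meV.
Eᵢ/kT = 0, 2.5827, 3.9480.
Z = Σ gᵢe^(−Eᵢ/kT) = 3·e^(−0) + 2·e^(−2.5827) + 4·e^(−3.9480) = 3.0000 + 0.15114 + 0.077173 = 3.2283.
⟨E⟩ = Σ Eᵢ gᵢe^(−Eᵢ/kT) / Z = (0·3.0000 + 22.7·0.15114 + 34.7·0.077173) / 3.2283 = 1.89 meV.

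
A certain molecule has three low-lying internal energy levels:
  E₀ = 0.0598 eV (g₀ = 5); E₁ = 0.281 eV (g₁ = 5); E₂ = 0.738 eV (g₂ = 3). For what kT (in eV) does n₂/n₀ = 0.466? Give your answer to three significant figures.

2.68 eV

n₂/n₀ = (g₂/g₀) exp[−(E₂−E₀)/kT] = 0.466.
⇒ (E₂−E₀)/kT = ln((3/5)/0.466) = ln(1.2876) = 0.25278.
kT = 0.6782 eV / 0.25278 = 2.68 eV.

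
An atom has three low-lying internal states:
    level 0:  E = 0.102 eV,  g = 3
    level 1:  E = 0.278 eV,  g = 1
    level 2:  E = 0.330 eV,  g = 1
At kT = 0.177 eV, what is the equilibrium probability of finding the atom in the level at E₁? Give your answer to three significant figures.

Eᵢ/kT = 0.57627, 1.5706, 1.8644.
Z = Σ gᵢe^(−Eᵢ/kT) = 3·e^(−0.57627) + 1·e^(−1.5706) + 1·e^(−1.8644) = 1.6860 + 0.20792 + 0.15499 = 2.0489.
P₁ = g₁ e^(−E₁/kT) / Z = 0.20792/2.0489 = 0.101.

0.101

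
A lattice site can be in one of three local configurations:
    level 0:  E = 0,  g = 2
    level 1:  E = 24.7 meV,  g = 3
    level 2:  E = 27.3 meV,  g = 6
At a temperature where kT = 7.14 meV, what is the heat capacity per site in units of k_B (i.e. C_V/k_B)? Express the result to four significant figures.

1.230

Eᵢ/kT = 0, 3.45938, 3.82353.
Z = Σ gᵢe^(−Eᵢ/kT) = 2·e^(−0) + 3·e^(−3.45938) + 6·e^(−3.82353) = 2.00000 + 0.0943478 + 0.131103 = 2.22545.
⟨E⟩ = 2.65542 meV, ⟨E²⟩ = 69.7703 meV².
C_V/k_B = (⟨E²⟩ − ⟨E⟩²)/(kT)² = (69.7703 − 7.05126)/50.9796 = 1.230.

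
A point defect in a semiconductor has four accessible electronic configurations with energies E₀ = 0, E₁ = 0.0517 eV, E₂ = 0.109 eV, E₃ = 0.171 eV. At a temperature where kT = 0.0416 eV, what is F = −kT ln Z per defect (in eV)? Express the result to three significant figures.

Eᵢ/kT = 0, 1.2428, 2.6202, 4.1106.
Z = Σ e^(−Eᵢ/kT) = e^(−0) + e^(−1.2428) + e^(−2.6202) + e^(−4.1106) = 1.0000 + 0.28858 + 0.072788 + 0.016398 = 1.3778.
F = −kT ln Z = −0.0416 × ln(1.3778) = −0.0416 × 0.32049 = -0.0133 eV.

-0.0133 eV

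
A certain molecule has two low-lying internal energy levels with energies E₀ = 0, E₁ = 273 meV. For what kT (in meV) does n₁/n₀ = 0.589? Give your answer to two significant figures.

n₁/n₀ = exp[−(E₁−E₀)/kT] = 0.589.
⇒ (E₁−E₀)/kT = ln(1/0.589) = ln(1.698) = 0.5295.
kT = 273 meV / 0.5295 = 520 meV.

520 meV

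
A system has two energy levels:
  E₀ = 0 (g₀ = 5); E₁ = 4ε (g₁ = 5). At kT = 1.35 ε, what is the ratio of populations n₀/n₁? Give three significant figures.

n₀/n₁ = (g₀/g₁) exp[−(E₀−E₁)/kT] = (5/5) × exp(−(-4ε)/(1.35ε)) = (5/5) × exp(2.9630) = 19.4.

19.4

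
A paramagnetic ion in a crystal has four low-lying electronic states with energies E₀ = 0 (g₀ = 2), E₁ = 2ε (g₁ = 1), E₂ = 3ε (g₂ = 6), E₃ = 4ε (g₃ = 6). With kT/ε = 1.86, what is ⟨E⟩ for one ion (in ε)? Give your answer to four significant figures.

1.668 ε

Eᵢ/kT = 0, 1.07527, 1.61290, 2.15054.
Z = Σ gᵢe^(−Eᵢ/kT) = 2·e^(−0) + 1·e^(−1.07527) + 6·e^(−1.61290) + 6·e^(−2.15054) = 2.00000 + 0.341206 + 1.19585 + 0.698528 = 4.23558.
⟨E⟩ = Σ Eᵢ gᵢe^(−Eᵢ/kT) / Z = (0·2.00000 + 2·0.341206 + 3·1.19585 + 4·0.698528) / 4.23558 = 1.668 ε.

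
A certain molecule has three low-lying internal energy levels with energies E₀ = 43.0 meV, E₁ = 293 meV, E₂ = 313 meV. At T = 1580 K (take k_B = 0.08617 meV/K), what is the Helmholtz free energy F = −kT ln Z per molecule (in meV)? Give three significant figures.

7.59 meV

k_BT = 0.08617 × 1580 K = 136.15 meV.
Eᵢ/kT = 0.31583, 2.1520, 2.2989.
Z = Σ e^(−Eᵢ/kT) = e^(−0.31583) + e^(−2.1520) + e^(−2.2989) = 0.72918 + 0.11625 + 0.10037 = 0.94580.
F = −kT ln Z = −136.15 × ln(0.94580) = −136.15 × -0.055724 = 7.59 meV.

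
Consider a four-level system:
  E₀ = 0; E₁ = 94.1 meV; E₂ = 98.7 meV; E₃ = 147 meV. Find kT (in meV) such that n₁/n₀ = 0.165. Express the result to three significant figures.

52.2 meV

n₁/n₀ = exp[−(E₁−E₀)/kT] = 0.165.
⇒ (E₁−E₀)/kT = ln(1/0.165) = ln(6.0606) = 1.8018.
kT = 94.1 meV / 1.8018 = 52.2 meV.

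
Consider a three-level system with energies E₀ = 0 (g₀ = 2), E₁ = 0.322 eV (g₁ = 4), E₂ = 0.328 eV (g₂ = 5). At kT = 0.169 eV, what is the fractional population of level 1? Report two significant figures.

Eᵢ/kT = 0, 1.905, 1.941.
Z = Σ gᵢe^(−Eᵢ/kT) = 2·e^(−0) + 4·e^(−1.905) + 5·e^(−1.941) = 2.000 + 0.5953 + 0.7178 = 3.313.
P₁ = g₁ e^(−E₁/kT) / Z = 0.5953/3.313 = 0.18.

0.18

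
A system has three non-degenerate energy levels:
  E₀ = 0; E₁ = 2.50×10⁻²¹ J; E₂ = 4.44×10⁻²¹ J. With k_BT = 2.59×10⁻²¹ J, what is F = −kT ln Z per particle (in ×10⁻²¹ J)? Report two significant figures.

-1.2 ×10⁻²¹ J

Eᵢ/kT = 0, 0.9653, 1.714.
Z = Σ e^(−Eᵢ/kT) = e^(−0) + e^(−0.9653) + e^(−1.714) = 1.000 + 0.3809 + 0.1801 = 1.561.
F = −kT ln Z = −2.59 × ln(1.561) = −2.59 × 0.4453 = -1.2 ×10⁻²¹ J.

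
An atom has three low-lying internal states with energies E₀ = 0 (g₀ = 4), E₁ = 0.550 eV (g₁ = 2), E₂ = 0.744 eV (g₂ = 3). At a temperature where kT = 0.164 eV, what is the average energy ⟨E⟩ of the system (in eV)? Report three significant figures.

0.0152 eV

Eᵢ/kT = 0, 3.3537, 4.5366.
Z = Σ gᵢe^(−Eᵢ/kT) = 4·e^(−0) + 2·e^(−3.3537) + 3·e^(−4.5366) = 4.0000 + 0.069910 + 0.032129 = 4.1020.
⟨E⟩ = Σ Eᵢ gᵢe^(−Eᵢ/kT) / Z = (0·4.0000 + 0.550·0.069910 + 0.744·0.032129) / 4.1020 = 0.0152 eV.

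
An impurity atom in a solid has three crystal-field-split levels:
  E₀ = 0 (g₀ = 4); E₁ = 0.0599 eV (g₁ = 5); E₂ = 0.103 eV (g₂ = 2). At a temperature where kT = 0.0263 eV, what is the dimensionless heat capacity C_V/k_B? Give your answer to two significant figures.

Eᵢ/kT = 0, 2.278, 3.916.
Z = Σ gᵢe^(−Eᵢ/kT) = 4·e^(−0) + 5·e^(−2.278) + 2·e^(−3.916) = 4.000 + 0.5124 + 0.03984 = 4.552.
⟨E⟩ = 0.007644 eV, ⟨E²⟩ = 0.0004967 eV².
C_V/k_B = (⟨E²⟩ − ⟨E⟩²)/(kT)² = (0.0004967 − 0.00005843)/0.0006917 = 0.63.

0.63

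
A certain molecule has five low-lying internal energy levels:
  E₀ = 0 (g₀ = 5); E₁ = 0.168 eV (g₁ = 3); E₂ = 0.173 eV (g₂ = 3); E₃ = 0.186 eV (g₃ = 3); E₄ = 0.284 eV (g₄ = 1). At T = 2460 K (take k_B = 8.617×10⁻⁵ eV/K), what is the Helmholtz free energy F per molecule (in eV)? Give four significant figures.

-0.4703 eV

k_BT = 8.617×10⁻⁵ × 2460 K = 0.211978 eV.
Eᵢ/kT = 0, 0.792535, 0.816122, 0.877450, 1.33976.
Z = Σ gᵢe^(−Eᵢ/kT) = 5·e^(−0) + 3·e^(−0.792535) + 3·e^(−0.816122) + 3·e^(−0.877450) + 1·e^(−1.33976) = 5.00000 + 1.35809 + 1.32643 + 1.24753 + 0.261909 = 9.19396.
F = −kT ln Z = −0.211978 × ln(9.19396) = −0.211978 × 2.21855 = -0.4703 eV.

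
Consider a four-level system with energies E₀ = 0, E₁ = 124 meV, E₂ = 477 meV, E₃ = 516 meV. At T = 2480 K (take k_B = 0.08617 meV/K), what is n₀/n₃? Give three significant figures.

11.2

k_BT = 0.08617 × 2480 K = 213.70 meV.
n₀/n₃ = exp[−(E₀−E₃)/kT] = exp(−(-516 meV)/(213.70 meV)) = exp(2.4146) = 11.2.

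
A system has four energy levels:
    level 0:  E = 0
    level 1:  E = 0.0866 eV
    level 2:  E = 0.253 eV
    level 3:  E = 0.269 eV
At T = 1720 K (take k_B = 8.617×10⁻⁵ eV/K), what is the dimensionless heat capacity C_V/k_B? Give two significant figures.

k_BT = 8.617×10⁻⁵ × 1720 K = 0.1482 eV.
Eᵢ/kT = 0, 0.5843, 1.707, 1.815.
Z = Σ e^(−Eᵢ/kT) = e^(−0) + e^(−0.5843) + e^(−1.707) + e^(−1.815) = 1.000 + 0.5575 + 0.1814 + 0.1628 = 1.902.
⟨E⟩ = 0.07254 eV, ⟨E²⟩ = 0.01450 eV².
C_V/k_B = (⟨E²⟩ − ⟨E⟩²)/(kT)² = (0.01450 − 0.005262)/0.02196 = 0.42.

0.42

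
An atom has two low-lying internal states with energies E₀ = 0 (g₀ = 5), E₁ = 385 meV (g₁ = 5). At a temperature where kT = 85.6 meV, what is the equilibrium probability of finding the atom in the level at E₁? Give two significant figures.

Eᵢ/kT = 0, 4.498.
Z = Σ gᵢe^(−Eᵢ/kT) = 5·e^(−0) + 5·e^(−4.498) = 5.000 + 0.05566 = 5.056.
P₁ = g₁ e^(−E₁/kT) / Z = 0.05566/5.056 = 0.011.

0.011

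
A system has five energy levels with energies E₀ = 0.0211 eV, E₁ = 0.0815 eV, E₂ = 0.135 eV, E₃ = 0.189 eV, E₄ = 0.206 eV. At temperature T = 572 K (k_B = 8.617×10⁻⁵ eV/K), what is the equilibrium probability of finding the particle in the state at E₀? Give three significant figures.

0.690

k_BT = 8.617×10⁻⁵ × 572 K = 0.049289 eV.
Eᵢ/kT = 0.42809, 1.6535, 2.7389, 3.8345, 4.1794.
Z = Σ e^(−Eᵢ/kT) = e^(−0.42809) + e^(−1.6535) + e^(−2.7389) + e^(−3.8345) + e^(−4.1794) = 0.65175 + 0.19138 + 0.064641 + 0.021612 + 0.015308 = 0.94469.
P₀ = e^(−E₀/kT) / Z = 0.65175/0.94469 = 0.690.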